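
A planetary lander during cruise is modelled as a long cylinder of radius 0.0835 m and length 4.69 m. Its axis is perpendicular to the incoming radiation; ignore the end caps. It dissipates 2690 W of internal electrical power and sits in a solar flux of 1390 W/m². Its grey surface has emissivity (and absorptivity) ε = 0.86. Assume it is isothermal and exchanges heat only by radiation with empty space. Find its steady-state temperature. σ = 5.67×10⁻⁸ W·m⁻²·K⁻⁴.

T ≈ 417 K

At steady state, absorbed solar power + internal power = radiated power.
Absorbed: α·S·A_cross = 0.86·1390·0.7832 = 936.3 W (cross-section 2rL).
Total input = 936.3 + 2690 = 3626 W.
Radiated: εσ·A_surf·T⁴ with A_surf = 2πrL = 2.461 m².
T⁴ = 3626/(0.86·5.67×10⁻⁸·2.461) = 3.022×10¹⁰ K⁴.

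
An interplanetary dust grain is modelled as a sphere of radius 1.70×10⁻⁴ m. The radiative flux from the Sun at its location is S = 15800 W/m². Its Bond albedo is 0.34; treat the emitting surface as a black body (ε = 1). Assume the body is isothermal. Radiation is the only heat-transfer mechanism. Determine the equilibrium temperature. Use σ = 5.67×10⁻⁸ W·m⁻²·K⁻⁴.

T ≈ 463 K

At equilibrium, absorbed power = emitted power.
Absorbing cross-section = πr² = 9.079×10⁻⁸ m²; emitting surface = 4πr² = 3.632×10⁻⁷ m² (ratio 4).
(1−a)S·A_cross = εσ·A_surf·T⁴  ⇒  T⁴ = (1−a)S/(4σ).
T⁴ = 0.660·15800/(4·5.67×10⁻⁸) = 4.598×10¹⁰ K⁴.
T = (4.598×10¹⁰)^(1/4).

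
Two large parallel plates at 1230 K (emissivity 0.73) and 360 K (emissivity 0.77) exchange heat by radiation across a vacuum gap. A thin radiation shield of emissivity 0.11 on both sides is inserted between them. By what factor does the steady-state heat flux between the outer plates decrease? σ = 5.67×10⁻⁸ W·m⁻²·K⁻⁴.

factor ≈ 11.3

Without shield: q₀ = σΔ(T⁴)/(1/ε₁+1/ε₂−1) with denominator 1.669.
With shield the two gaps are in series; the resistances add: (1/ε₁+1/ε_s−1)+(1/ε_s+1/ε₂−1) = 9.461+9.390 = 18.85.
Heat-flux ratio q₀/q = 18.85/1.669.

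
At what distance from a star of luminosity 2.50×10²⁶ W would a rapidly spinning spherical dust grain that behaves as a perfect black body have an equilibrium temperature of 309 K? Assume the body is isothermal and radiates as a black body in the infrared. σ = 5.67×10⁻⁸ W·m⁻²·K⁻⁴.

For an isothermal black-emitting sphere, (1−a)S·πr² = σ·4πr²·T⁴ ⇒ S = 4σT⁴/(1−a).
S = 4·5.67×10⁻⁸·(309)⁴/1.00 = 2068 W/m².
Flux falls as S = L/(4πd²), so d = √(L/(4πS)) = √(2.50×10²⁶/(4π·2068)).

d ≈ 9.81×10¹⁰ m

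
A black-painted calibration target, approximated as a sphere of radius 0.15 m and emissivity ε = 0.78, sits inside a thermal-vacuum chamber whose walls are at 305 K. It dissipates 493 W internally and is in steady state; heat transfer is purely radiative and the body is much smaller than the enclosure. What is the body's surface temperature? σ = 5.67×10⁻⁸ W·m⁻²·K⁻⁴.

T ≈ 468 K

For a small grey body in a large enclosure, net radiated power = εσA(T⁴ − T_w⁴).
Steady state: P = εσA(T⁴ − T_w⁴) with A = 4πr² = 0.2827 m².
T⁴ = P/(εσA) + T_w⁴ = 493/(0.78·5.67×10⁻⁸·0.2827) + (305)⁴
    = 3.943×10¹⁰ + 8.654×10⁹ = 4.808×10¹⁰ K⁴.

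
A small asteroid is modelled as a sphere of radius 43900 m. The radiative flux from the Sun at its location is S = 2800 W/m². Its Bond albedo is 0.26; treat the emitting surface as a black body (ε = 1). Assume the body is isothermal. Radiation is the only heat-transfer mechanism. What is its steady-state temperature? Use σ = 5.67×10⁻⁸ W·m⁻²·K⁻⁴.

T ≈ 309 K

At equilibrium, absorbed power = emitted power.
Absorbing cross-section = πr² = 6.055×10⁹ m²; emitting surface = 4πr² = 2.422×10¹⁰ m² (ratio 4).
(1−a)S·A_cross = εσ·A_surf·T⁴  ⇒  T⁴ = (1−a)S/(4σ).
T⁴ = 0.740·2800/(4·5.67×10⁻⁸) = 9.136×10⁹ K⁴.
T = (9.136×10⁹)^(1/4).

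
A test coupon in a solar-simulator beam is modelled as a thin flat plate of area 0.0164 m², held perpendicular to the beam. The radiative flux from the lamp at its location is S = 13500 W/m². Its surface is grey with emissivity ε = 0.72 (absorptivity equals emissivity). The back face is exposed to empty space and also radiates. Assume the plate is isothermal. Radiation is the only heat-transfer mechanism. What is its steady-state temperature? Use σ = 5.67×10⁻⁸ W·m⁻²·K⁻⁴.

T ≈ 587 K

At equilibrium, absorbed power = emitted power.
Absorbing cross-section = A = 0.01640 m²; emitting surface = 2A = 0.03280 m² (ratio 2).
εS·A_cross = εσ·A_surf·T⁴  ⇒  T⁴ = S/(2σ)   (ε cancels).
T⁴ = 13500/(2·5.67×10⁻⁸) = 1.190×10¹¹ K⁴.
T = (1.190×10¹¹)^(1/4).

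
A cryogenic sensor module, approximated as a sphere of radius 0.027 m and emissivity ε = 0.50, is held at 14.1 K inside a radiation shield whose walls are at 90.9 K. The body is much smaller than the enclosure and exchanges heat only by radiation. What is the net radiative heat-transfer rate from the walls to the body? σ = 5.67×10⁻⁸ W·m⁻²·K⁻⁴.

P_net ≈ 0.0177 W

For a small grey body in a large enclosure: P_net = εσA(T_body⁴ − T_wall⁴).
A = 4πr² = 0.009161 m²; T_body⁴ − T_wall⁴ = 39530 − 6.827×10⁷ = -6.823×10⁷ K⁴.
|P_net| = 0.50·5.67×10⁻⁸·0.009161·6.823×10⁷.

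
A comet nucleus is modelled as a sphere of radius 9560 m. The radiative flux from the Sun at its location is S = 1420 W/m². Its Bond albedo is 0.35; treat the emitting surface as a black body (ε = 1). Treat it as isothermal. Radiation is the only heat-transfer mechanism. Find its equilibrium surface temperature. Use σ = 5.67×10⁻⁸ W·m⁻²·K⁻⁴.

T ≈ 253 K

At equilibrium, absorbed power = emitted power.
Absorbing cross-section = πr² = 2.871×10⁸ m²; emitting surface = 4πr² = 1.148×10⁹ m² (ratio 4).
(1−a)S·A_cross = εσ·A_surf·T⁴  ⇒  T⁴ = (1−a)S/(4σ).
T⁴ = 0.650·1420/(4·5.67×10⁻⁸) = 4.070×10⁹ K⁴.
T = (4.070×10⁹)^(1/4).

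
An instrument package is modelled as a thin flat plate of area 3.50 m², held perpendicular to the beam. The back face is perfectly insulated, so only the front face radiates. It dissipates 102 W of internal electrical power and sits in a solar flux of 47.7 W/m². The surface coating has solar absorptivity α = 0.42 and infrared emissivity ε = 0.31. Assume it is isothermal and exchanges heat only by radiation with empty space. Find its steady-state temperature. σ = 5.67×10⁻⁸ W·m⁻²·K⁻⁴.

T ≈ 230 K

At steady state, absorbed solar power + internal power = radiated power.
Absorbed: α·S·A_cross = 0.42·47.7·3.500 = 70.12 W (cross-section A).
Total input = 70.12 + 102 = 172.1 W.
Radiated: εσ·A_surf·T⁴ with A_surf = A = 3.500 m².
T⁴ = 172.1/(0.31·5.67×10⁻⁸·3.500) = 2.798×10⁹ K⁴.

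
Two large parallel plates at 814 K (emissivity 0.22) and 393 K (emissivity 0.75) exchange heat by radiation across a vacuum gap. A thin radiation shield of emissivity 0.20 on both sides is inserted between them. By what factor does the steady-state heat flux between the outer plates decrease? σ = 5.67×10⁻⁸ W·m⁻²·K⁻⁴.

factor ≈ 2.84

Without shield: q₀ = σΔ(T⁴)/(1/ε₁+1/ε₂−1) with denominator 4.879.
With shield the two gaps are in series; the resistances add: (1/ε₁+1/ε_s−1)+(1/ε_s+1/ε₂−1) = 8.545+5.333 = 13.88.
Heat-flux ratio q₀/q = 13.88/4.879.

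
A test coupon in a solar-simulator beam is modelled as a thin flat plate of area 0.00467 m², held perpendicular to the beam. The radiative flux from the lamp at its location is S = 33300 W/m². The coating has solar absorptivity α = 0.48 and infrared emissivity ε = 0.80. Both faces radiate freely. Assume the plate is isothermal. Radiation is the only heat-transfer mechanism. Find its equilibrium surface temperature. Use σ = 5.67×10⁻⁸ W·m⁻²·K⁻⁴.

At equilibrium, absorbed power = emitted power.
Absorbing cross-section = A = 0.004670 m²; emitting surface = 2A = 0.009340 m² (ratio 2).
αS·A_cross = εσ·A_surf·T⁴  ⇒  T⁴ = αS/(ε·2σ).
T⁴ = 0.480·33300/(0.80·2·5.67×10⁻⁸) = 1.762×10¹¹ K⁴.
T = (1.762×10¹¹)^(1/4).

T ≈ 648 K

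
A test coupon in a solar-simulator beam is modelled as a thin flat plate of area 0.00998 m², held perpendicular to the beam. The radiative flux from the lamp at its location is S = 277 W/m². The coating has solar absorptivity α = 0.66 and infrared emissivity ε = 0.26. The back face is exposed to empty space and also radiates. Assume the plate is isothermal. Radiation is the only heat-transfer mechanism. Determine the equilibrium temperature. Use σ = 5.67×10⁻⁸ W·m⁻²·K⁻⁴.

T ≈ 281 K

At equilibrium, absorbed power = emitted power.
Absorbing cross-section = A = 0.009980 m²; emitting surface = 2A = 0.01996 m² (ratio 2).
αS·A_cross = εσ·A_surf·T⁴  ⇒  T⁴ = αS/(ε·2σ).
T⁴ = 0.660·277/(0.26·2·5.67×10⁻⁸) = 6.201×10⁹ K⁴.
T = (6.201×10⁹)^(1/4).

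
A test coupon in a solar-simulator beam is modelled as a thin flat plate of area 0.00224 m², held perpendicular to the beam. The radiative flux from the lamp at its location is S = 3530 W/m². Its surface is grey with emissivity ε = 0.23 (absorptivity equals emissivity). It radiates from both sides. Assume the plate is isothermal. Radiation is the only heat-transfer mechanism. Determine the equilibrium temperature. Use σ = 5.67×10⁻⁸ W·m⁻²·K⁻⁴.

At equilibrium, absorbed power = emitted power.
Absorbing cross-section = A = 0.002240 m²; emitting surface = 2A = 0.004480 m² (ratio 2).
εS·A_cross = εσ·A_surf·T⁴  ⇒  T⁴ = S/(2σ)   (ε cancels).
T⁴ = 3530/(2·5.67×10⁻⁸) = 3.113×10¹⁰ K⁴.
T = (3.113×10¹⁰)^(1/4).

T ≈ 420 K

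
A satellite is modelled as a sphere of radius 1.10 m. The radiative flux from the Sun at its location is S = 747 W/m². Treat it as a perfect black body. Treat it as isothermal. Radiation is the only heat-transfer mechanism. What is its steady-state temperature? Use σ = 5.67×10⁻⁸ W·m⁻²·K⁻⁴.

T ≈ 240 K

At equilibrium, absorbed power = emitted power.
Absorbing cross-section = πr² = 3.801 m²; emitting surface = 4πr² = 15.21 m² (ratio 4).
S·A_cross = εσ·A_surf·T⁴  ⇒  T⁴ = S/(4σ).
T⁴ = 1.00·747/(4·5.67×10⁻⁸) = 3.294×10⁹ K⁴.
T = (3.294×10⁹)^(1/4).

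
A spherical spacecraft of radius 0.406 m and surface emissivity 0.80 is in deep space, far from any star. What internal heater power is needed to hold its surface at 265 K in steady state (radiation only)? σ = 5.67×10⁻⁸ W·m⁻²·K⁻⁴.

P ≈ 463 W

P = εσ·4πr²·T⁴.
4πr² = 2.071 m²; T⁴ = 4.932×10⁹ K⁴.
P = 0.80·5.67×10⁻⁸·2.071·4.932×10⁹.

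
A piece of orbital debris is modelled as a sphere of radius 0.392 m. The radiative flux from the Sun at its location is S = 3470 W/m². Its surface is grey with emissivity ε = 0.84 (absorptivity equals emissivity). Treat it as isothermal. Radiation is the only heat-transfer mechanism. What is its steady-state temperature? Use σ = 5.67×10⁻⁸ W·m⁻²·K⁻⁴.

T ≈ 352 K

At equilibrium, absorbed power = emitted power.
Absorbing cross-section = πr² = 0.4827 m²; emitting surface = 4πr² = 1.931 m² (ratio 4).
εS·A_cross = εσ·A_surf·T⁴  ⇒  T⁴ = S/(4σ)   (ε cancels).
T⁴ = 3470/(4·5.67×10⁻⁸) = 1.530×10¹⁰ K⁴.
T = (1.530×10¹⁰)^(1/4).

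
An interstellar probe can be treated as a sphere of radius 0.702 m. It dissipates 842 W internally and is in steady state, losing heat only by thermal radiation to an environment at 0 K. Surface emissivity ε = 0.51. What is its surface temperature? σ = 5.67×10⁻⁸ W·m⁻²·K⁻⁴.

T ≈ 262 K

Steady state: internal power = radiated power, P = εσA T⁴.
Radiating area A = 4πr² = 6.193 m².
T⁴ = P/(εσA) = 842/(0.51·5.67×10⁻⁸·6.193) = 4.702×10⁹ K⁴.
T = (4.702×10⁹)^(1/4).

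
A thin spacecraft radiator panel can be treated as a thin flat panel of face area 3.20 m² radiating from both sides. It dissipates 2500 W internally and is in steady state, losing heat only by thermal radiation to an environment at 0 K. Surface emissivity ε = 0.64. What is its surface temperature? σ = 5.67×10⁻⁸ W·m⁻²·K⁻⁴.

T ≈ 322 K

Steady state: internal power = radiated power, P = εσA T⁴.
Radiating area A = 2·3.20 = 6.400 m².
T⁴ = P/(εσA) = 2500/(0.64·5.67×10⁻⁸·6.400) = 1.076×10¹⁰ K⁴.
T = (1.076×10¹⁰)^(1/4).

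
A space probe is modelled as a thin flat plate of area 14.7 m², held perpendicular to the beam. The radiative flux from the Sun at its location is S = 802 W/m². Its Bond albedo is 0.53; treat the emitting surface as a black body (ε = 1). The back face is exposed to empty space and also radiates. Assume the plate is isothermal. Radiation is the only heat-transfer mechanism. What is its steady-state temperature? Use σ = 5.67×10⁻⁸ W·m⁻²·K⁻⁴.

T ≈ 240 K

At equilibrium, absorbed power = emitted power.
Absorbing cross-section = A = 14.70 m²; emitting surface = 2A = 29.40 m² (ratio 2).
(1−a)S·A_cross = εσ·A_surf·T⁴  ⇒  T⁴ = (1−a)S/(2σ).
T⁴ = 0.470·802/(2·5.67×10⁻⁸) = 3.324×10⁹ K⁴.
T = (3.324×10⁹)^(1/4).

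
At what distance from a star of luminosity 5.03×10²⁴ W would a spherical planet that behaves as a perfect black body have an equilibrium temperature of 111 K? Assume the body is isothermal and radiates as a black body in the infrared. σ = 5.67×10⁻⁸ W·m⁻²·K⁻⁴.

d ≈ 1.08×10¹¹ m

For an isothermal black-emitting sphere, (1−a)S·πr² = σ·4πr²·T⁴ ⇒ S = 4σT⁴/(1−a).
S = 4·5.67×10⁻⁸·(111)⁴/1.00 = 34.43 W/m².
Flux falls as S = L/(4πd²), so d = √(L/(4πS)) = √(5.03×10²⁴/(4π·34.43)).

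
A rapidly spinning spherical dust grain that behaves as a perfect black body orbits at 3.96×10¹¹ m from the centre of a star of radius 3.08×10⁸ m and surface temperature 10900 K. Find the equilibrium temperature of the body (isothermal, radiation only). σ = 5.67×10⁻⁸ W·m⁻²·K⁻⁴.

T ≈ 215 K

The star's surface emits σT_*⁴; at distance d the flux is S = σT_*⁴(R_*/d)².
S = 5.67×10⁻⁸·(10900)⁴·(3.08×10⁸/3.96×10¹¹)² = 484.2 W/m².
For an isothermal sphere T⁴ = (1−a)S/(4σ) = 2.135×10⁹ K⁴.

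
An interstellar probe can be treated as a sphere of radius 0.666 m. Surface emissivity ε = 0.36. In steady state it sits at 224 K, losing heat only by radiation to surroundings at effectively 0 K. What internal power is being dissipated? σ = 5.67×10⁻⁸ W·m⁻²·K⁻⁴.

P ≈ 286 W

Steady state: P = εσA T⁴.
A = 4πr² = 5.574 m²; T⁴ = (224)⁴ = 2.518×10⁹ K⁴.
P = 0.36 × 5.67×10⁻⁸ × 5.574 × 2.518×10⁹.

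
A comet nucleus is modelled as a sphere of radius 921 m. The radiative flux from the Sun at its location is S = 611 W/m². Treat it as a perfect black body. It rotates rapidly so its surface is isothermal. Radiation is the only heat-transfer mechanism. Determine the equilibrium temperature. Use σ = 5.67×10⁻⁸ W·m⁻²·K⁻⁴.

T ≈ 228 K

At equilibrium, absorbed power = emitted power.
Absorbing cross-section = πr² = 2.665×10⁶ m²; emitting surface = 4πr² = 1.066×10⁷ m² (ratio 4).
S·A_cross = εσ·A_surf·T⁴  ⇒  T⁴ = S/(4σ).
T⁴ = 1.00·611/(4·5.67×10⁻⁸) = 2.694×10⁹ K⁴.
T = (2.694×10⁹)^(1/4).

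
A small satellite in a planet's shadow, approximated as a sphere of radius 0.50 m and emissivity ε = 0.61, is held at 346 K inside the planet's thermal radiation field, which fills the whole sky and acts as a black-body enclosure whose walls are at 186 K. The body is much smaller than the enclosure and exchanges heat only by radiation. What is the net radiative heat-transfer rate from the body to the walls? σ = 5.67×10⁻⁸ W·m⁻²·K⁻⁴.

P_net ≈ 1430 W

For a small grey body in a large enclosure: P_net = εσA(T_body⁴ − T_wall⁴).
A = 4πr² = 3.142 m²; T_body⁴ − T_wall⁴ = 1.433×10¹⁰ − 1.197×10⁹ = 1.314×10¹⁰ K⁴.
|P_net| = 0.61·5.67×10⁻⁸·3.142·1.314×10¹⁰.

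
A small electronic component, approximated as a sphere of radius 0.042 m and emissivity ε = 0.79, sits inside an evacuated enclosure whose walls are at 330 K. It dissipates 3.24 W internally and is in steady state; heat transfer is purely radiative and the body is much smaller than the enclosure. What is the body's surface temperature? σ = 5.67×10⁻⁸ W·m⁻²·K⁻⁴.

T ≈ 351 K

For a small grey body in a large enclosure, net radiated power = εσA(T⁴ − T_w⁴).
Steady state: P = εσA(T⁴ − T_w⁴) with A = 4πr² = 0.02217 m².
T⁴ = P/(εσA) + T_w⁴ = 3.24/(0.79·5.67×10⁻⁸·0.02217) + (330)⁴
    = 3.263×10⁹ + 1.186×10¹⁰ = 1.512×10¹⁰ K⁴.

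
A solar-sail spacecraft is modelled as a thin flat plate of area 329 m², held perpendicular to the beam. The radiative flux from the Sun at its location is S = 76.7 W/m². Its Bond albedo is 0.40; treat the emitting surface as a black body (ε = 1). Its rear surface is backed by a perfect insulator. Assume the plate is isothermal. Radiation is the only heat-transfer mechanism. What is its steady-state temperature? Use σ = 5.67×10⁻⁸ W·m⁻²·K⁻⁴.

T ≈ 169 K

At equilibrium, absorbed power = emitted power.
Absorbing cross-section = A = 329.0 m²; emitting surface = A = 329.0 m² (ratio 1).
(1−a)S·A_cross = εσ·A_surf·T⁴  ⇒  T⁴ = (1−a)S/(1σ).
T⁴ = 0.600·76.7/(1·5.67×10⁻⁸) = 8.116×10⁸ K⁴.
T = (8.116×10⁸)^(1/4).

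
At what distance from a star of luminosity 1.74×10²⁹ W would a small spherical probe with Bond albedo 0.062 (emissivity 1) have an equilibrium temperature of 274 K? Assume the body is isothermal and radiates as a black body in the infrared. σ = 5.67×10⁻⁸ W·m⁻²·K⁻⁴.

d ≈ 3.19×10¹² m

For an isothermal black-emitting sphere, (1−a)S·πr² = σ·4πr²·T⁴ ⇒ S = 4σT⁴/(1−a).
S = 4·5.67×10⁻⁸·(274)⁴/0.938 = 1363 W/m².
Flux falls as S = L/(4πd²), so d = √(L/(4πS)) = √(1.74×10²⁹/(4π·1363)).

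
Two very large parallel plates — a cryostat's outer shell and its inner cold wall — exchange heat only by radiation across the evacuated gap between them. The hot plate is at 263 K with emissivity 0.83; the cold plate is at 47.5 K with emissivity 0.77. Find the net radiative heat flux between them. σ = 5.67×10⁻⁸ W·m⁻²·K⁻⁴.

q ≈ 180 W/m²

For two infinite grey parallel plates, q = σ(T₁⁴ − T₂⁴)/(1/ε₁ + 1/ε₂ − 1).
T₁⁴ − T₂⁴ = 4.784×10⁹ − 5.091×10⁶ = 4.779×10⁹ K⁴.
1/ε₁ + 1/ε₂ − 1 = 1.205 + 1.299 − 1 = 1.504.
q = 5.67×10⁻⁸ × 4.779×10⁹ / 1.504.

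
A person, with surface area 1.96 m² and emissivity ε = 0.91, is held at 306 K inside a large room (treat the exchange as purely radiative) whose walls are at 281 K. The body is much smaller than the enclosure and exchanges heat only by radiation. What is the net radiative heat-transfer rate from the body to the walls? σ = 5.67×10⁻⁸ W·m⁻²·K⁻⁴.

For a small grey body in a large enclosure: P_net = εσA(T_body⁴ − T_wall⁴).
A = 1.96 m²; T_body⁴ − T_wall⁴ = 8.768×10⁹ − 6.235×10⁹ = 2.533×10⁹ K⁴.
|P_net| = 0.91·5.67×10⁻⁸·1.960·2.533×10⁹.

P_net ≈ 256 W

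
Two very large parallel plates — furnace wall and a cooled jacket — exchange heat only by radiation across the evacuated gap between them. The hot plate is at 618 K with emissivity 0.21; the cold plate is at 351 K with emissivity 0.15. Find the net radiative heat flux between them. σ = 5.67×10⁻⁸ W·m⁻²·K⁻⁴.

q ≈ 711 W/m²

For two infinite grey parallel plates, q = σ(T₁⁴ − T₂⁴)/(1/ε₁ + 1/ε₂ − 1).
T₁⁴ − T₂⁴ = 1.459×10¹¹ − 1.518×10¹⁰ = 1.307×10¹¹ K⁴.
1/ε₁ + 1/ε₂ − 1 = 4.762 + 6.667 − 1 = 10.43.
q = 5.67×10⁻⁸ × 1.307×10¹¹ / 10.43.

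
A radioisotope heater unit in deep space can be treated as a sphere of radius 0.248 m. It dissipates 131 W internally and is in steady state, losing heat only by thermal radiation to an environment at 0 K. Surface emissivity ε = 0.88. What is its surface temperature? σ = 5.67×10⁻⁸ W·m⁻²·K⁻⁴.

T ≈ 241 K

Steady state: internal power = radiated power, P = εσA T⁴.
Radiating area A = 4πr² = 0.7729 m².
T⁴ = P/(εσA) = 131/(0.88·5.67×10⁻⁸·0.7729) = 3.397×10⁹ K⁴.
T = (3.397×10⁹)^(1/4).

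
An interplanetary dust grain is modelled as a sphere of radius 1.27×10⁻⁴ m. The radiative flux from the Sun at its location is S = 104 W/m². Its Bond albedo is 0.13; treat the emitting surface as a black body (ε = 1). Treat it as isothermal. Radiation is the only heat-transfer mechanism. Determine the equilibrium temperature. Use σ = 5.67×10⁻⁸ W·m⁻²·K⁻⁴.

At equilibrium, absorbed power = emitted power.
Absorbing cross-section = πr² = 5.067×10⁻⁸ m²; emitting surface = 4πr² = 2.027×10⁻⁷ m² (ratio 4).
(1−a)S·A_cross = εσ·A_surf·T⁴  ⇒  T⁴ = (1−a)S/(4σ).
T⁴ = 0.870·104/(4·5.67×10⁻⁸) = 3.989×10⁸ K⁴.
T = (3.989×10⁸)^(1/4).

T ≈ 141 K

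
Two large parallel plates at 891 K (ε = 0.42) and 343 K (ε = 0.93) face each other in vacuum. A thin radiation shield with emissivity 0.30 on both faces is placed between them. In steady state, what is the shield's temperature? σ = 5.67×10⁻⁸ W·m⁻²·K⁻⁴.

T_s ≈ 723 K

In steady state the net flux on the hot side equals that on the cold side.
σ(T₁⁴−T_s⁴)/D₁ = σ(T_s⁴−T₂⁴)/D₂, with D₁ = 1/ε₁+1/ε_s−1 = 4.714, D₂ = 1/ε_s+1/ε₂−1 = 3.409.
Solve for T_s⁴: T_s⁴ = (D₂·T₁⁴ + D₁·T₂⁴)/(D₁+D₂) = 2.725×10¹¹ K⁴.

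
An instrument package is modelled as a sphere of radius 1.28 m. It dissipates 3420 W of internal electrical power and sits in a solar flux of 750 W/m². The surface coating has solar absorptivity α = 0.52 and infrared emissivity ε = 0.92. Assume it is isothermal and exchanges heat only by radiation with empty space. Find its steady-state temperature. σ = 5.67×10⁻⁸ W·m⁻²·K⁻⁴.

T ≈ 267 K

At steady state, absorbed solar power + internal power = radiated power.
Absorbed: α·S·A_cross = 0.52·750·5.147 = 2007 W (cross-section πr²).
Total input = 2007 + 3420 = 5427 W.
Radiated: εσ·A_surf·T⁴ with A_surf = 4πr² = 20.59 m².
T⁴ = 5427/(0.92·5.67×10⁻⁸·20.59) = 5.053×10⁹ K⁴.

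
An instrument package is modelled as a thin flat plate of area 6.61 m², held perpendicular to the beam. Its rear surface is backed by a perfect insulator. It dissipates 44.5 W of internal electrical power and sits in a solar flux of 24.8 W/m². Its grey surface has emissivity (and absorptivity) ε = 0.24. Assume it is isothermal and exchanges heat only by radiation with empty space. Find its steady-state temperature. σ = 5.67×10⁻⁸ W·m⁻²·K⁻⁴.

At steady state, absorbed solar power + internal power = radiated power.
Absorbed: α·S·A_cross = 0.24·24.8·6.610 = 39.34 W (cross-section A).
Total input = 39.34 + 44.5 = 83.84 W.
Radiated: εσ·A_surf·T⁴ with A_surf = A = 6.610 m².
T⁴ = 83.84/(0.24·5.67×10⁻⁸·6.610) = 9.321×10⁸ K⁴.

T ≈ 175 K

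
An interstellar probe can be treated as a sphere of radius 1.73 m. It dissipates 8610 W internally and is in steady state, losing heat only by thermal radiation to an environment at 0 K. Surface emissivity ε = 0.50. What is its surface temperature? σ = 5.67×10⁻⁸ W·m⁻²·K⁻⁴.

Steady state: internal power = radiated power, P = εσA T⁴.
Radiating area A = 4πr² = 37.61 m².
T⁴ = P/(εσA) = 8610/(0.50·5.67×10⁻⁸·37.61) = 8.075×10⁹ K⁴.
T = (8.075×10⁹)^(1/4).

T ≈ 300 K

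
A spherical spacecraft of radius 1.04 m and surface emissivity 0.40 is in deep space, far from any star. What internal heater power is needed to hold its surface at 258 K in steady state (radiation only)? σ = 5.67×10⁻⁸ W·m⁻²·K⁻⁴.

P ≈ 1370 W

P = εσ·4πr²·T⁴.
4πr² = 13.59 m²; T⁴ = 4.431×10⁹ K⁴.
P = 0.40·5.67×10⁻⁸·13.59·4.431×10⁹.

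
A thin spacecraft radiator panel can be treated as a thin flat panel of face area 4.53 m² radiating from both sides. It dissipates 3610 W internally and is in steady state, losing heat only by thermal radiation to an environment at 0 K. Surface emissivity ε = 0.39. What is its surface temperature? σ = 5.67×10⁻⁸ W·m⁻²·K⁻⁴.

Steady state: internal power = radiated power, P = εσA T⁴.
Radiating area A = 2·4.53 = 9.060 m².
T⁴ = P/(εσA) = 3610/(0.39·5.67×10⁻⁸·9.060) = 1.802×10¹⁰ K⁴.
T = (1.802×10¹⁰)^(1/4).

T ≈ 366 K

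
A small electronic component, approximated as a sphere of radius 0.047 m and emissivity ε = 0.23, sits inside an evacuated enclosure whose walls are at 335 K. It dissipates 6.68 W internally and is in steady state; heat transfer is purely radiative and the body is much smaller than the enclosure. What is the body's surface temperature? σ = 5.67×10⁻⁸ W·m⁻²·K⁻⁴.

For a small grey body in a large enclosure, net radiated power = εσA(T⁴ − T_w⁴).
Steady state: P = εσA(T⁴ − T_w⁴) with A = 4πr² = 0.02776 m².
T⁴ = P/(εσA) + T_w⁴ = 6.68/(0.23·5.67×10⁻⁸·0.02776) + (335)⁴
    = 1.845×10¹⁰ + 1.259×10¹⁰ = 3.105×10¹⁰ K⁴.

T ≈ 420 K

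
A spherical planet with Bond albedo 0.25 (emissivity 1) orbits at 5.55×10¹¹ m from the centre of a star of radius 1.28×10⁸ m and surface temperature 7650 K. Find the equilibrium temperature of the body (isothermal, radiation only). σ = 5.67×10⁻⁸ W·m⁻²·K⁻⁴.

T ≈ 76.4 K

The star's surface emits σT_*⁴; at distance d the flux is S = σT_*⁴(R_*/d)².
S = 5.67×10⁻⁸·(7650)⁴·(1.28×10⁸/5.55×10¹¹)² = 10.33 W/m².
For an isothermal sphere T⁴ = (1−a)S/(4σ) = 3.416×10⁷ K⁴.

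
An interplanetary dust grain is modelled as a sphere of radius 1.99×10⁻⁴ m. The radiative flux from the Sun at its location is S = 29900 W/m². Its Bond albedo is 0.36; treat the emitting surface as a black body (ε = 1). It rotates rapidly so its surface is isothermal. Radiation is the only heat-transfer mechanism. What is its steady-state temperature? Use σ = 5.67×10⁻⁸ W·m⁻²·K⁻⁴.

T ≈ 539 K

At equilibrium, absorbed power = emitted power.
Absorbing cross-section = πr² = 1.244×10⁻⁷ m²; emitting surface = 4πr² = 4.976×10⁻⁷ m² (ratio 4).
(1−a)S·A_cross = εσ·A_surf·T⁴  ⇒  T⁴ = (1−a)S/(4σ).
T⁴ = 0.640·29900/(4·5.67×10⁻⁸) = 8.437×10¹⁰ K⁴.
T = (8.437×10¹⁰)^(1/4).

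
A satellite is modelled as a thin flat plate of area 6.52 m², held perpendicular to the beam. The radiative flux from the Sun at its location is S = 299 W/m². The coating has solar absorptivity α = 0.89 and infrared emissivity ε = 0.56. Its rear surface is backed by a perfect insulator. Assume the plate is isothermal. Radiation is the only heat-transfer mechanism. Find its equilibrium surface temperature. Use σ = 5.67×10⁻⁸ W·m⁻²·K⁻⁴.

T ≈ 303 K

At equilibrium, absorbed power = emitted power.
Absorbing cross-section = A = 6.520 m²; emitting surface = A = 6.520 m² (ratio 1).
αS·A_cross = εσ·A_surf·T⁴  ⇒  T⁴ = αS/(ε·1σ).
T⁴ = 0.890·299/(0.56·1·5.67×10⁻⁸) = 8.381×10⁹ K⁴.
T = (8.381×10⁹)^(1/4).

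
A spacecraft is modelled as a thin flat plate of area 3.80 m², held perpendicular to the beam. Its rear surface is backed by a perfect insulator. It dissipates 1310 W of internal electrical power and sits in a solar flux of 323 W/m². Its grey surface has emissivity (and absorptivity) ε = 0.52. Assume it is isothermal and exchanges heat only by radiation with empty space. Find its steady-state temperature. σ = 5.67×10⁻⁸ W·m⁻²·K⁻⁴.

At steady state, absorbed solar power + internal power = radiated power.
Absorbed: α·S·A_cross = 0.52·323·3.800 = 638.2 W (cross-section A).
Total input = 638.2 + 1310 = 1948 W.
Radiated: εσ·A_surf·T⁴ with A_surf = A = 3.800 m².
T⁴ = 1948/(0.52·5.67×10⁻⁸·3.800) = 1.739×10¹⁰ K⁴.

T ≈ 363 K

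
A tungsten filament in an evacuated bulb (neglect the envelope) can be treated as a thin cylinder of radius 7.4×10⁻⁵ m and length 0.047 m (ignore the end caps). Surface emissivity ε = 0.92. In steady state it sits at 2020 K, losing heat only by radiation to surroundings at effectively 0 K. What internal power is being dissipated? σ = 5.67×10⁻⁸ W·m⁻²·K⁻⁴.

P ≈ 19.0 W

Steady state: P = εσA T⁴.
A = 2πrL = 2.185×10⁻⁵ m²; T⁴ = (2020)⁴ = 1.665×10¹³ K⁴.
P = 0.92 × 5.67×10⁻⁸ × 2.185×10⁻⁵ × 1.665×10¹³.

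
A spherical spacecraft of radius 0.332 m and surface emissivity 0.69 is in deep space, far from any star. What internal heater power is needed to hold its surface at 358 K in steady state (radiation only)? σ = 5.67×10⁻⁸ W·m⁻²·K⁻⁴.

P = εσ·4πr²·T⁴.
4πr² = 1.385 m²; T⁴ = 1.643×10¹⁰ K⁴.
P = 0.69·5.67×10⁻⁸·1.385·1.643×10¹⁰.

P ≈ 890 W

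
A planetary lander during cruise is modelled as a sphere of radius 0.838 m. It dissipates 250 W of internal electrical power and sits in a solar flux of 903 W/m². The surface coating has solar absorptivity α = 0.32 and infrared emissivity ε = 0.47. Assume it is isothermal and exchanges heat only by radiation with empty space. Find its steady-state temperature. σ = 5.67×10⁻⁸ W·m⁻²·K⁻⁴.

At steady state, absorbed solar power + internal power = radiated power.
Absorbed: α·S·A_cross = 0.32·903·2.206 = 637.5 W (cross-section πr²).
Total input = 637.5 + 250 = 887.5 W.
Radiated: εσ·A_surf·T⁴ with A_surf = 4πr² = 8.825 m².
T⁴ = 887.5/(0.47·5.67×10⁻⁸·8.825) = 3.774×10⁹ K⁴.

T ≈ 248 K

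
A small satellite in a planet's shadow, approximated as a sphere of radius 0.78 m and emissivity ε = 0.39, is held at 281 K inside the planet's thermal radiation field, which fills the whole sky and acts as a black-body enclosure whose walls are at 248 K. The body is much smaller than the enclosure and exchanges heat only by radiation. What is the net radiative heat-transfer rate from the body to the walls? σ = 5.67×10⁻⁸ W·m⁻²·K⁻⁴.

P_net ≈ 415 W

For a small grey body in a large enclosure: P_net = εσA(T_body⁴ − T_wall⁴).
A = 4πr² = 7.645 m²; T_body⁴ − T_wall⁴ = 6.235×10⁹ − 3.783×10⁹ = 2.452×10⁹ K⁴.
|P_net| = 0.39·5.67×10⁻⁸·7.645·2.452×10⁹.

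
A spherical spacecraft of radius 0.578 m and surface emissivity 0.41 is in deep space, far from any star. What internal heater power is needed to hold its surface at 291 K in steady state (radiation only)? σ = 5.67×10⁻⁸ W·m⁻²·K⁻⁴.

P ≈ 700 W

P = εσ·4πr²·T⁴.
4πr² = 4.198 m²; T⁴ = 7.171×10⁹ K⁴.
P = 0.41·5.67×10⁻⁸·4.198·7.171×10⁹.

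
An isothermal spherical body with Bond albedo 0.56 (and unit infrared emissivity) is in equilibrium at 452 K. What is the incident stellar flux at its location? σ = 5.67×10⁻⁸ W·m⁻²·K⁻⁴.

(1−a)S·πr² = σ·4πr²·T⁴ ⇒ S = 4σT⁴/(1−a).
S = 4·5.67×10⁻⁸·4.174×10¹⁰/0.440.

S ≈ 21500 W/m²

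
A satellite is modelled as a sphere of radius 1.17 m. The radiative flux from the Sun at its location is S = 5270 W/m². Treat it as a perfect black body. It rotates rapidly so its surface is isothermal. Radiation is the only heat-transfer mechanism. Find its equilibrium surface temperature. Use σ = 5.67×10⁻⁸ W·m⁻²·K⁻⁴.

T ≈ 390 K

At equilibrium, absorbed power = emitted power.
Absorbing cross-section = πr² = 4.301 m²; emitting surface = 4πr² = 17.20 m² (ratio 4).
S·A_cross = εσ·A_surf·T⁴  ⇒  T⁴ = S/(4σ).
T⁴ = 1.00·5270/(4·5.67×10⁻⁸) = 2.324×10¹⁰ K⁴.
T = (2.324×10¹⁰)^(1/4).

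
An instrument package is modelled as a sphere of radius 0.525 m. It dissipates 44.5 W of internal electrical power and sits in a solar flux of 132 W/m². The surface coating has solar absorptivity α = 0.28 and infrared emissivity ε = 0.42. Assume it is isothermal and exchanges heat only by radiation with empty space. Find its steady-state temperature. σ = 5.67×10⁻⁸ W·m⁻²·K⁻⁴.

At steady state, absorbed solar power + internal power = radiated power.
Absorbed: α·S·A_cross = 0.28·132·0.8659 = 32.00 W (cross-section πr²).
Total input = 32.00 + 44.5 = 76.50 W.
Radiated: εσ·A_surf·T⁴ with A_surf = 4πr² = 3.464 m².
T⁴ = 76.50/(0.42·5.67×10⁻⁸·3.464) = 9.275×10⁸ K⁴.

T ≈ 175 K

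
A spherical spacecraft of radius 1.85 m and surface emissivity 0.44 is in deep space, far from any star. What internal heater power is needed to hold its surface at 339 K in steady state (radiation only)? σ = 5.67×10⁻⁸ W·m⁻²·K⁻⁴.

P = εσ·4πr²·T⁴.
4πr² = 43.01 m²; T⁴ = 1.321×10¹⁰ K⁴.
P = 0.44·5.67×10⁻⁸·43.01·1.321×10¹⁰.

P ≈ 14200 W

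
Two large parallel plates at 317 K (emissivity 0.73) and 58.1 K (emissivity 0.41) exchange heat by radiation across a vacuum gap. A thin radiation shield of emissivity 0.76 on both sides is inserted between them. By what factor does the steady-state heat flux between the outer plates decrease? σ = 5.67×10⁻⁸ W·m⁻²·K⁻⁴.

factor ≈ 1.58

Without shield: q₀ = σΔ(T⁴)/(1/ε₁+1/ε₂−1) with denominator 2.809.
With shield the two gaps are in series; the resistances add: (1/ε₁+1/ε_s−1)+(1/ε_s+1/ε₂−1) = 1.686+2.755 = 4.440.
Heat-flux ratio q₀/q = 4.440/2.809.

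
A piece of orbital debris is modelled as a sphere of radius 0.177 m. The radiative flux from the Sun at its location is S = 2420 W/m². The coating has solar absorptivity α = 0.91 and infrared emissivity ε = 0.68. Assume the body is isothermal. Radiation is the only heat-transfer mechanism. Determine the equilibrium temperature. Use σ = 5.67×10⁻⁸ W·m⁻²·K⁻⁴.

T ≈ 346 K

At equilibrium, absorbed power = emitted power.
Absorbing cross-section = πr² = 0.09842 m²; emitting surface = 4πr² = 0.3937 m² (ratio 4).
αS·A_cross = εσ·A_surf·T⁴  ⇒  T⁴ = αS/(ε·4σ).
T⁴ = 0.910·2420/(0.68·4·5.67×10⁻⁸) = 1.428×10¹⁰ K⁴.
T = (1.428×10¹⁰)^(1/4).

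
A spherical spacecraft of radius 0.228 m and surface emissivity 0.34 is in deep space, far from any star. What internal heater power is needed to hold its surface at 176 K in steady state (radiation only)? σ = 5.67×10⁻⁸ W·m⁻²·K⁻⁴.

P = εσ·4πr²·T⁴.
4πr² = 0.6533 m²; T⁴ = 9.595×10⁸ K⁴.
P = 0.34·5.67×10⁻⁸·0.6533·9.595×10⁸.

P ≈ 12.1 W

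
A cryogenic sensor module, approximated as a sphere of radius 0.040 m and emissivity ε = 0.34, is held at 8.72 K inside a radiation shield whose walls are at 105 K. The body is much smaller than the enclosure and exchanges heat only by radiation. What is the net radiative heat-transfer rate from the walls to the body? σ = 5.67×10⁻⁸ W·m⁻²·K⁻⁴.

For a small grey body in a large enclosure: P_net = εσA(T_body⁴ − T_wall⁴).
A = 4πr² = 0.02011 m²; T_body⁴ − T_wall⁴ = 5782 − 1.216×10⁸ = -1.215×10⁸ K⁴.
|P_net| = 0.34·5.67×10⁻⁸·0.02011·1.215×10⁸.

P_net ≈ 0.0471 W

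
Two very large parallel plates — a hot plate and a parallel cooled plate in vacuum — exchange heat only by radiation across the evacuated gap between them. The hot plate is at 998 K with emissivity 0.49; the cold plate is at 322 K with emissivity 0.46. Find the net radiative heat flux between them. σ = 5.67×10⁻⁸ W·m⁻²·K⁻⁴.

q ≈ 17300 W/m²

For two infinite grey parallel plates, q = σ(T₁⁴ − T₂⁴)/(1/ε₁ + 1/ε₂ − 1).
T₁⁴ − T₂⁴ = 9.920×10¹¹ − 1.075×10¹⁰ = 9.813×10¹¹ K⁴.
1/ε₁ + 1/ε₂ − 1 = 2.041 + 2.174 − 1 = 3.215.
q = 5.67×10⁻⁸ × 9.813×10¹¹ / 3.215.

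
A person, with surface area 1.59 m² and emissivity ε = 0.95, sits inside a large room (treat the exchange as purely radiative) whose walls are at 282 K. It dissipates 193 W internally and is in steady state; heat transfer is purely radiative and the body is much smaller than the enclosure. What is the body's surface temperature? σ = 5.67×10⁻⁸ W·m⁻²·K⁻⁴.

T ≈ 304 K

For a small grey body in a large enclosure, net radiated power = εσA(T⁴ − T_w⁴).
Steady state: P = εσA(T⁴ − T_w⁴) with A = 1.59 m².
T⁴ = P/(εσA) + T_w⁴ = 193/(0.95·5.67×10⁻⁸·1.590) + (282)⁴
    = 2.253×10⁹ + 6.324×10⁹ = 8.578×10⁹ K⁴.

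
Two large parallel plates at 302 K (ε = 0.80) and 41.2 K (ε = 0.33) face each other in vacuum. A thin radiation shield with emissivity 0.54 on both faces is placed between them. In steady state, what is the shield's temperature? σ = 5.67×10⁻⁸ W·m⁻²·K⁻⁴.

T_s ≈ 271 K

In steady state the net flux on the hot side equals that on the cold side.
σ(T₁⁴−T_s⁴)/D₁ = σ(T_s⁴−T₂⁴)/D₂, with D₁ = 1/ε₁+1/ε_s−1 = 2.102, D₂ = 1/ε_s+1/ε₂−1 = 3.882.
Solve for T_s⁴: T_s⁴ = (D₂·T₁⁴ + D₁·T₂⁴)/(D₁+D₂) = 5.397×10⁹ K⁴.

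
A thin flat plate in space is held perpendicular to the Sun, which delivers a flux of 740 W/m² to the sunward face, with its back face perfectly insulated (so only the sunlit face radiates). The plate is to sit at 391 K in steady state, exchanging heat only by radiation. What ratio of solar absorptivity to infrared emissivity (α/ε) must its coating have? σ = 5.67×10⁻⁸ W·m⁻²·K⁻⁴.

α/ε ≈ 1.79

Balance: αS·A = εσ·1A·T⁴ ⇒ α/ε = σT⁴/S.
α/ε = 5.67×10⁻⁸·(391)⁴/740 = 5.67×10⁻⁸·2.337×10¹⁰/740.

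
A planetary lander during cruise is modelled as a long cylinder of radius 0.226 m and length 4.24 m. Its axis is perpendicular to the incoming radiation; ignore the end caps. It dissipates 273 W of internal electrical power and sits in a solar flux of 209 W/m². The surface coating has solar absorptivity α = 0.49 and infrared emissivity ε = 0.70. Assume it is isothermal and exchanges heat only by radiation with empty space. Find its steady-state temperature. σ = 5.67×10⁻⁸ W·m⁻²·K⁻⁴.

T ≈ 211 K

At steady state, absorbed solar power + internal power = radiated power.
Absorbed: α·S·A_cross = 0.49·209·1.916 = 196.3 W (cross-section 2rL).
Total input = 196.3 + 273 = 469.3 W.
Radiated: εσ·A_surf·T⁴ with A_surf = 2πrL = 6.021 m².
T⁴ = 469.3/(0.70·5.67×10⁻⁸·6.021) = 1.964×10⁹ K⁴.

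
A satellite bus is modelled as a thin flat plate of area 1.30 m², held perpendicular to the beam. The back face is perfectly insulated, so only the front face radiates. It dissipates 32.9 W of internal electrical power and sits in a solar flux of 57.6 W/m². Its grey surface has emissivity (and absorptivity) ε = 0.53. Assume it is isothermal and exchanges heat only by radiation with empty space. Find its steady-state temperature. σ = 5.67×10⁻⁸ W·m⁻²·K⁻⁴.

T ≈ 208 K

At steady state, absorbed solar power + internal power = radiated power.
Absorbed: α·S·A_cross = 0.53·57.6·1.300 = 39.69 W (cross-section A).
Total input = 39.69 + 32.9 = 72.59 W.
Radiated: εσ·A_surf·T⁴ with A_surf = A = 1.300 m².
T⁴ = 72.59/(0.53·5.67×10⁻⁸·1.300) = 1.858×10⁹ K⁴.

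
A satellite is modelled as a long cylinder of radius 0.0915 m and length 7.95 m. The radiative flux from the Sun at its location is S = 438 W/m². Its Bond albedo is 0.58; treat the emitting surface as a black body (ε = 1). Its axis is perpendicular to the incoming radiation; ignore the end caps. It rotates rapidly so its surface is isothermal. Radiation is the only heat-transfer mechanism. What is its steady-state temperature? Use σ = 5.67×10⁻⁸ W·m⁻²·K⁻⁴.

T ≈ 179 K

At equilibrium, absorbed power = emitted power.
Absorbing cross-section = 2rL = 1.455 m²; emitting surface = 2πrL = 4.571 m² (ratio π).
(1−a)S·A_cross = εσ·A_surf·T⁴  ⇒  T⁴ = (1−a)S/(πσ).
T⁴ = 0.420·438/(π·5.67×10⁻⁸) = 1.033×10⁹ K⁴.
T = (1.033×10⁹)^(1/4).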